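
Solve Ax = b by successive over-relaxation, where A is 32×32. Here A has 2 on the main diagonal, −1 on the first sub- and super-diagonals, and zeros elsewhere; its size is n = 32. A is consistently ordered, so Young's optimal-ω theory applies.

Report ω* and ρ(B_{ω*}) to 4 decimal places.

ω* = 1.8264, ρ_SOR = 0.8264

ρ_J = max_k |cos(kπ/33)| = cos(π/33) = 0.9955
√(1−ρ_J²) = |sin(π/33)| = 0.09506
Then 2/(1+√(1−ρ_J²)) = 2/(1+0.09506); ω* = 2/1.09506 = 1.8264.
and ρ(B_{ω*}) = 1.8264 − 1 = 0.8264.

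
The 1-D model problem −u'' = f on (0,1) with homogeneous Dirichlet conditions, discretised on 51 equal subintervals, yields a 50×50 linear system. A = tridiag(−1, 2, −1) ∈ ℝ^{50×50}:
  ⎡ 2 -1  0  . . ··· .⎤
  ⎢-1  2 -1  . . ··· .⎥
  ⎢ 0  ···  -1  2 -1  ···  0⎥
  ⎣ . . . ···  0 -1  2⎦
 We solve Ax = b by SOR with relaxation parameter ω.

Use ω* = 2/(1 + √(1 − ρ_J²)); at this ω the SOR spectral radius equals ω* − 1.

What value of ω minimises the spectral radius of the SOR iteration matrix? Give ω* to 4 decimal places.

ω* = 1.8840

n=50: λ(B_J) = 1 − λ(A)/2 = cos(kπ/51); k=1 gives ρ_J = 0.9981.
√(1 − cos²(π/51)) = sin(π/51) ≈ 0.06156.
ω* = 2/(1 + 0.06156) = 2/1.06156 = 1.8840.
[ρ_SOR] ω* − 1 = 0.8840.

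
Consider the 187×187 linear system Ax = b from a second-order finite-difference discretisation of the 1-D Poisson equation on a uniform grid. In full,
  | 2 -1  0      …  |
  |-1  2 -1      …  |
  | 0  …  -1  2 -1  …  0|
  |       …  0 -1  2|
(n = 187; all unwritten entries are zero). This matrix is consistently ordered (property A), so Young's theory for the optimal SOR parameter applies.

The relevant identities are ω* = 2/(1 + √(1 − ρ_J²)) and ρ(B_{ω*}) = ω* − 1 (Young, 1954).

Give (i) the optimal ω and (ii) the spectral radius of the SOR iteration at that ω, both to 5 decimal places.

ω* = 1.96713, ρ_SOR = 0.96713

n=187: λ(B_J) = 1 − λ(A)/2 = cos(kπ/188); k=1 gives ρ_J = 0.99986.
√(1−ρ_J²) = |sin(π/188)| = 0.016710
[ω*] 2 ÷ (1 + 0.016710) = 2 ÷ 1.016710 = 1.96713.
Hence ρ(B_{ω*}) = 1.96713 − 1 = 0.96713.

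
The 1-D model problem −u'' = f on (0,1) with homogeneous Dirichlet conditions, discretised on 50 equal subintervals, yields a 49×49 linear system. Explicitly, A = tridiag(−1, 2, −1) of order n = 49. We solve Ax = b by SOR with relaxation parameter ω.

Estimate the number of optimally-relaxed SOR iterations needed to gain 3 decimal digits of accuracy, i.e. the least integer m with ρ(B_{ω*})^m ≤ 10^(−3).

m = 55

spectrum of D⁻¹(L+U) = {cos(kπ/50) : 1≤k≤49}; ρ_J = cos(π/50) = 0.9980267.
√(1−ρ_J²) = |sin(π/50)| = 0.0627905
So ω* = 2/1.0627905 = 1.8818384 (Young).
and ρ(B_{ω*}) = 1.8818384 − 1 = 0.8818384.
3·ln10 = 6.90776; −ln(0.8818384) = 0.125746; m = ⌈6.90776/0.125746⌉ = ⌈54.934⌉ = 55.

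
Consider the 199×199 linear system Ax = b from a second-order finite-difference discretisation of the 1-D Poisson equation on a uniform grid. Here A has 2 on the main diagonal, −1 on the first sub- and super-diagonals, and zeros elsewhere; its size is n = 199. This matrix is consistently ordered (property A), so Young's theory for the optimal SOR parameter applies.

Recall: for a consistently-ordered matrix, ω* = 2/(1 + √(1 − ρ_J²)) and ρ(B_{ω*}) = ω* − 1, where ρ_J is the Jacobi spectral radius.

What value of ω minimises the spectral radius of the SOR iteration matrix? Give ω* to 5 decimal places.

B_J for the 199×199 system has eigenvalues cos(kπ/200); ρ_J = cos(π/200) = 0.99988.
√(1−ρ_J²) simplifies to sin(π/200) = 0.015707.
ω* = 2/(1 + 0.015707) = 2/1.015707 = 1.96907.
At ω = 1.96907 every |λ(B_ω)| = ω−1, so ρ_SOR = 0.96907.

ω* = 1.96907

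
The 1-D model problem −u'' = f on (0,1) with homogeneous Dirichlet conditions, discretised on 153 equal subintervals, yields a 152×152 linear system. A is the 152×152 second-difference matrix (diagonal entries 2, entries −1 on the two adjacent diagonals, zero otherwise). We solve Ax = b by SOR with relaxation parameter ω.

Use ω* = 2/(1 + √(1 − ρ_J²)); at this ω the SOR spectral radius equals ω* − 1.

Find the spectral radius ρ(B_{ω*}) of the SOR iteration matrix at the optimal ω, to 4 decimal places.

With n=152, ρ(Jacobi) = cos(π/153) = 0.9998.
√(1 − cos²(π/153)) = sin(π/153) ≈ 0.02053.
ω* = 2 / (1 + 0.02053) = 2 / 1.02053 ≈ 1.9598.
and ρ(B_{ω*}) = 1.9598 − 1 = 0.9598.

ρ_SOR = 0.9598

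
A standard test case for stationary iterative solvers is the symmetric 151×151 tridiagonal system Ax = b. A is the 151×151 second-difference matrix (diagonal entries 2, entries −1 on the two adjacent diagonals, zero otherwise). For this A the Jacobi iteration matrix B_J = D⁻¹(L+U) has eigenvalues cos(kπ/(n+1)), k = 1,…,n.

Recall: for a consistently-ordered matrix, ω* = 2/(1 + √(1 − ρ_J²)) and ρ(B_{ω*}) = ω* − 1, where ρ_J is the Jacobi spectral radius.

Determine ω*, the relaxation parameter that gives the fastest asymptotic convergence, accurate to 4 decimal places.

ω* = 1.9595

[ρ_J] n=151: ρ(B_J) = cos(π/(n+1)) = cos(π/152) = 0.9998.
√(1 − cos²(π/152)) = sin(π/152) ≈ 0.02067.
ω* = 2 / (1 + 0.02067) = 2 / 1.02067 ≈ 1.9595.
[ρ_SOR] ω* − 1 = 0.9595.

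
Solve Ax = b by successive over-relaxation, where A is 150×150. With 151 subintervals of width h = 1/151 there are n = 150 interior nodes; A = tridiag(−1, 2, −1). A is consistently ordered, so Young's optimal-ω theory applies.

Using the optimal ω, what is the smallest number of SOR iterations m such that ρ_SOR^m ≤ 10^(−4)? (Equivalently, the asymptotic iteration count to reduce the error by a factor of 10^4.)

m = 222

spectrum of D⁻¹(L+U) = {cos(kπ/151) : 1≤k≤150}; ρ_J = cos(π/151) = 0.9997836.
√(1 − cos²(π/151)) = sin(π/151) ≈ 0.0208037.
Young: ω* = 2/(1+√(1−ρ_J²)) = 2/(1+0.0208037) = 2/1.0208037 = 1.9592405.
Hence ρ(B_{ω*}) = 1.9592405 − 1 = 0.9592405.
For 4 digits: m = 4·ln10 / (−ln 0.9592405) = 9.21034/0.0416135 = 221.331; round up → m = 222.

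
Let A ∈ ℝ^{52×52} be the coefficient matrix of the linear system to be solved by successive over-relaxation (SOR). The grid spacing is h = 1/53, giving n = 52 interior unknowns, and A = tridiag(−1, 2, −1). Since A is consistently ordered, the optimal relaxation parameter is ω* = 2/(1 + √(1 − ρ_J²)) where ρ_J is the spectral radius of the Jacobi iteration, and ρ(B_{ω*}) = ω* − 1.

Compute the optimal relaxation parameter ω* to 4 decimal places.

n=52: λ(B_J) = 1 − λ(A)/2 = cos(kπ/53); k=1 gives ρ_J = 0.9982.
√(1−ρ_J²) simplifies to sin(π/53) = 0.05924.
Then 2/(1+√(1−ρ_J²)) = 2/(1+0.05924); ω* = 2/1.05924 = 1.8881.
[ρ_SOR] ω* − 1 = 0.8881.

ω* = 1.8881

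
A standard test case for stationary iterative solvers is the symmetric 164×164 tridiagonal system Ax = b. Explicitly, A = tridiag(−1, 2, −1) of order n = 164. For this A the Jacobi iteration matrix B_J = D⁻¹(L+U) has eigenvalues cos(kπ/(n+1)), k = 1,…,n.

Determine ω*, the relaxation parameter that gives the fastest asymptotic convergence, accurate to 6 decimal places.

ω* = 1.962634

With n=164, ρ(Jacobi) = cos(π/165) = 0.999819.
1 − cos²(π/165) = sin²(π/165) ⇒ √(1−ρ_J²) = sin(π/165) = 0.0190388.
Then 2/(1+√(1−ρ_J²)) = 2/(1+0.0190388); ω* = 2/1.0190388 = 1.962634.
ρ_SOR = ω* − 1 ≈ 0.962634.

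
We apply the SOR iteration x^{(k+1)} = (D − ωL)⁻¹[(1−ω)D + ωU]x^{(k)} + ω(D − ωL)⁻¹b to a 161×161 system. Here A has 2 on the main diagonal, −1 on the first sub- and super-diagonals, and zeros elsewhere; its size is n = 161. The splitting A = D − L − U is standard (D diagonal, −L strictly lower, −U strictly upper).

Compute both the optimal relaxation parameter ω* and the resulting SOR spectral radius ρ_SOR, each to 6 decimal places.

ω* = 1.961955, ρ_SOR = 0.961955

½·tridiag(1,0,1) at n=161: λ_k = cos(kπ/162); max |λ| at k=1 ⇒ ρ_J = cos(π/162) ≈ 0.999812.
1 − cos²(π/162) = sin²(π/162) ⇒ √(1−ρ_J²) = sin(π/162) = 0.0193913.
So ω* = 2/1.0193913 = 1.961955 (Young).
Hence ρ(B_{ω*}) = 1.961955 − 1 = 0.961955.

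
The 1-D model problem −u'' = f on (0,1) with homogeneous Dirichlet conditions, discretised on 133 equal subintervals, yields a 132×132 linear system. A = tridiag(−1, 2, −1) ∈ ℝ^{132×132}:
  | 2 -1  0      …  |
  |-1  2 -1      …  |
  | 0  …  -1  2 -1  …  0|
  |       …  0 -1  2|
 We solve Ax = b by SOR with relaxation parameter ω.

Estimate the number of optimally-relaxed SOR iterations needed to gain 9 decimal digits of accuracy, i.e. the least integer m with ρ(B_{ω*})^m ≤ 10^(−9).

B_J for the 132×132 system has eigenvalues cos(kπ/133); ρ_J = cos(π/133) = 0.9997210.
1 − cos²(π/133) = sin²(π/133) ⇒ √(1−ρ_J²) = sin(π/133) = 0.0236188.
[ω*] 2 ÷ (1 + 0.0236188) = 2 ÷ 1.0236188 = 1.9538524.
ρ(B_{ω*}) = ω*−1 = 0.9538524
9·ln10 = 20.7233; −ln(0.9538524) = 0.0472463; m = ⌈20.7233/0.0472463⌉ = ⌈438.623⌉ = 439.

m = 439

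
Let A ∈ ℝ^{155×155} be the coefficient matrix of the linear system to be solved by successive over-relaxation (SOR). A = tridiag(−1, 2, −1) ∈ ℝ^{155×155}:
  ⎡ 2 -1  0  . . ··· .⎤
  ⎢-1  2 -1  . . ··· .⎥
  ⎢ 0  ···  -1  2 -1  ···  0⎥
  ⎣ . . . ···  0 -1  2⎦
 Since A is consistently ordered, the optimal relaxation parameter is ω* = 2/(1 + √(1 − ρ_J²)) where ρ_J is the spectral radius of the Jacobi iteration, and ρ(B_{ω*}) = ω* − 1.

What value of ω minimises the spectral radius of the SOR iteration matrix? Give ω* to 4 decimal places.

ω* = 1.9605

[ρ_J] n=155: ρ(B_J) = cos(π/(n+1)) = cos(π/156) = 0.9998.
√(1−ρ_J²) = |sin(π/156)| = 0.02014
ω* = 2/(1 + 0.02014) = 2/1.02014 = 1.9605.
ρ_SOR = ω* − 1 ≈ 0.9605.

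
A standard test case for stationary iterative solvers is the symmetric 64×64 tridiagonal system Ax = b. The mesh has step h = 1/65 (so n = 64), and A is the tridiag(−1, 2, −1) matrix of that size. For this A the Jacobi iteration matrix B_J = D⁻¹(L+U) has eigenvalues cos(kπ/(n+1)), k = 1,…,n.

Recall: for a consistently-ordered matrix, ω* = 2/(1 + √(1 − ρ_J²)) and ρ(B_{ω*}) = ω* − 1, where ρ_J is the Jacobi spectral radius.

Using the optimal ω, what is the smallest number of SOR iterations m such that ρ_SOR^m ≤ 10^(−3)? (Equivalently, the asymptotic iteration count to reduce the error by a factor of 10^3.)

m = 72

spectrum of D⁻¹(L+U) = {cos(kπ/65) : 1≤k≤64}; ρ_J = cos(π/65) = 0.9988322.
√(1−ρ_J²) = |sin(π/65)| = 0.0483134
Young: ω* = 2/(1+√(1−ρ_J²)) = 2/(1+0.0483134) = 2/1.0483134 = 1.9078264.
ρ_SOR = ω* − 1 ≈ 0.9078264.
ρ_SOR^m ≤ 10^(−3) ⇔ m ≥ 3·ln10/(−ln 0.9078264) = 6.90776/0.0967021 = 71.433; m = ⌈71.433⌉ = 72.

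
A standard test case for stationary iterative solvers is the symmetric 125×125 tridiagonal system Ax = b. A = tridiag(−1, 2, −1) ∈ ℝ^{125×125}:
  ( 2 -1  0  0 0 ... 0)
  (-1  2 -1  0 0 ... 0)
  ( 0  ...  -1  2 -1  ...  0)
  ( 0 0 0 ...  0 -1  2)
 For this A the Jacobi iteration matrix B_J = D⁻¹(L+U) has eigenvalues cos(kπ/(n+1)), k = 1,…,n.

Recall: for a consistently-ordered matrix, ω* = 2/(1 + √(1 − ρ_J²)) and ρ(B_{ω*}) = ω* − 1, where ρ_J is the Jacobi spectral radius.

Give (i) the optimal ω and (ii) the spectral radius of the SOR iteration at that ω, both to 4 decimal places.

ω* = 1.9514, ρ_SOR = 0.9514

n=125: λ(B_J) = 1 − λ(A)/2 = cos(kπ/126); k=1 gives ρ_J = 0.9997.
√(1−ρ_J²) = |sin(π/126)| = 0.02493
Then 2/(1+√(1−ρ_J²)) = 2/(1+0.02493); ω* = 2/1.02493 = 1.9514.
ρ_SOR = ω* − 1 ≈ 0.9514.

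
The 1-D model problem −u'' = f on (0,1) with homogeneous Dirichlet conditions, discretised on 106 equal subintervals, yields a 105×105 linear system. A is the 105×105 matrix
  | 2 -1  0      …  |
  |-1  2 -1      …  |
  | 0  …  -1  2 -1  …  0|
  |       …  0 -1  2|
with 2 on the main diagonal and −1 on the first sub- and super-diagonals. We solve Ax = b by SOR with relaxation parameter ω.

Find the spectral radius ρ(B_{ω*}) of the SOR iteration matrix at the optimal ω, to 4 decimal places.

With n=105, ρ(Jacobi) = cos(π/106) = 0.9996.
root = sin(π/106) = 0.02963  (since 1−cos² = sin²).
[ω*] 2 ÷ (1 + 0.02963) = 2 ÷ 1.02963 = 1.9424.
ρ_SOR = ω* − 1 = 1.9424 − 1 = 0.9424.

ρ_SOR = 0.9424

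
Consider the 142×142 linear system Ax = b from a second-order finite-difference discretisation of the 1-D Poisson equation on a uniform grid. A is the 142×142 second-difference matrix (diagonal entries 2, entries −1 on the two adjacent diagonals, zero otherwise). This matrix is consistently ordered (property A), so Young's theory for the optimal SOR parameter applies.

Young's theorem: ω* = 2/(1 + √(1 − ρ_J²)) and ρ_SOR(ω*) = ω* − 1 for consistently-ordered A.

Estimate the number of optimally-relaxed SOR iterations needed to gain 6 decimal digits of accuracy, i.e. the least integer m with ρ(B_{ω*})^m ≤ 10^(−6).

m = 315

n=142: λ(B_J) = 1 − λ(A)/2 = cos(kπ/143); k=1 gives ρ_J = 0.9997587.
√(1 − cos²(π/143)) = sin(π/143) ≈ 0.0219674.
ω* = 2/(1 + 0.0219674) = 2/1.0219674 = 1.9570096.
At ω = 1.9570096 every |λ(B_ω)| = ω−1, so ρ_SOR = 0.9570096.
ρ_SOR^m ≤ 10^(−6) ⇔ m ≥ 6·ln10/(−ln 0.9570096) = 13.8155/0.0439419 = 314.404; m = ⌈314.404⌉ = 315.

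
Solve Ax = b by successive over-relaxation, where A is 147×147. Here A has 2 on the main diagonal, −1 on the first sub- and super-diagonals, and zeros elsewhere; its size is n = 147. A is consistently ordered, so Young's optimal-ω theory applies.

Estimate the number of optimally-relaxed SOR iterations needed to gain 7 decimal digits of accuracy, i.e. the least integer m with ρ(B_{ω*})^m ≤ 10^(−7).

½·tridiag(1,0,1) at n=147: λ_k = cos(kπ/148); max |λ| at k=1 ⇒ ρ_J = cos(π/148) ≈ 0.9997747.
√(1−ρ_J²) simplifies to sin(π/148) = 0.0212254.
[ω*] 2 ÷ (1 + 0.0212254) = 2 ÷ 1.0212254 = 1.9584315.
and ρ(B_{ω*}) = 1.9584315 − 1 = 0.9584315.
m ≥ 7·ln10 / (−ln 0.9584315) = 379.632; smallest integer m = 380.

m = 380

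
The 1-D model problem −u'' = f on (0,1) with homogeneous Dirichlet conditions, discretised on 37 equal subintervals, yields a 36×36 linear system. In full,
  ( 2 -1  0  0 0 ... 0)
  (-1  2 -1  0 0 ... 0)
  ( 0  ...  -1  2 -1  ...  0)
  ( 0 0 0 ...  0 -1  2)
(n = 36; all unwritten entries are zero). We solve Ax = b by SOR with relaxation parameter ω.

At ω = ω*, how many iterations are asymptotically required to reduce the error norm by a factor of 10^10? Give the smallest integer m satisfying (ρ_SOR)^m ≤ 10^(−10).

m = 136

spectrum of D⁻¹(L+U) = {cos(kπ/37) : 1≤k≤36}; ρ_J = cos(π/37) = 0.9963975.
root = sin(π/37) = 0.0848059  (since 1−cos² = sin²).
ω* = 2/(1 + 0.0848059) = 2/1.0848059 = 1.8436478.
ρ_SOR = ω* − 1 = 1.8436478 − 1 = 0.8436478.
For 10 digits: m = 10·ln10 / (−ln 0.8436478) = 23.0259/0.17002 = 135.431; round up → m = 136.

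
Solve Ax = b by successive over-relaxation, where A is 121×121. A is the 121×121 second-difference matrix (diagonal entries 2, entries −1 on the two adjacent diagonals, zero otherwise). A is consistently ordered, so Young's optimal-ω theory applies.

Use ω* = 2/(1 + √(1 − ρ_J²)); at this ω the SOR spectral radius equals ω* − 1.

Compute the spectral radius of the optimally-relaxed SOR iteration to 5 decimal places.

spectrum of D⁻¹(L+U) = {cos(kπ/122) : 1≤k≤121}; ρ_J = cos(π/122) = 0.99967.
√(1 − cos²(π/122)) = sin(π/122) ≈ 0.025748.
ω* = 2/(1 + 0.025748) = 2/1.025748 = 1.94980.
Hence ρ(B_{ω*}) = 1.94980 − 1 = 0.94980.

ρ_SOR = 0.94980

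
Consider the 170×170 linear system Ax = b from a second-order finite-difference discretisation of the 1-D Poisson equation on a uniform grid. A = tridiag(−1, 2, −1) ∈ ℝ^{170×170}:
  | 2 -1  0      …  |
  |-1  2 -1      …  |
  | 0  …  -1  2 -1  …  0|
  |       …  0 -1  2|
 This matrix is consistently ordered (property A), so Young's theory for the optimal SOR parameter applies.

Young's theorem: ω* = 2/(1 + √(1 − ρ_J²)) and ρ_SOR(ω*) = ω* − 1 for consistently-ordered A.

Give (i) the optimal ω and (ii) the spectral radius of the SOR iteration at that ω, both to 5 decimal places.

½·tridiag(1,0,1) at n=170: λ_k = cos(kπ/171); max |λ| at k=1 ⇒ ρ_J = cos(π/171) ≈ 0.99983.
√(1−ρ_J²) = |sin(π/171)| = 0.018371
ω* = 2/(1+0.018371) = 1.96392
ρ_SOR = ω* − 1 ≈ 0.96392.

ω* = 1.96392, ρ_SOR = 0.96392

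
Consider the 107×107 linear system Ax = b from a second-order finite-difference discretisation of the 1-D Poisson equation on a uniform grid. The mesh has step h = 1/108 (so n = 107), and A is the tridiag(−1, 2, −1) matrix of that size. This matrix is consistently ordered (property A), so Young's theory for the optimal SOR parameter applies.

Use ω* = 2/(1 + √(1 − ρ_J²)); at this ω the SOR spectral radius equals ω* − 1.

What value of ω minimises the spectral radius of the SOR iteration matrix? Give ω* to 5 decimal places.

½·tridiag(1,0,1) at n=107: λ_k = cos(kπ/108); max |λ| at k=1 ⇒ ρ_J = cos(π/108) ≈ 0.99958.
root = sin(π/108) = 0.029085  (since 1−cos² = sin²).
ω* = 2/(1 + 0.029085) = 2/1.029085 = 1.94347.
and ρ(B_{ω*}) = 1.94347 − 1 = 0.94347.

ω* = 1.94347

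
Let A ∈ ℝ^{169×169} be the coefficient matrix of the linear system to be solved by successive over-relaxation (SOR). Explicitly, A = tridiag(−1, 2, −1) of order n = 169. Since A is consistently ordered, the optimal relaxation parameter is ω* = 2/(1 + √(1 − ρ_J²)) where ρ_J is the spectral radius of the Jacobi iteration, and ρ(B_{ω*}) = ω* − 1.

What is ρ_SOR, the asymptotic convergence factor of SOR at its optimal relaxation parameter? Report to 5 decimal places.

ρ_SOR = 0.96371

With n=169, ρ(Jacobi) = cos(π/170) = 0.99983.
root = sin(π/170) = 0.018479  (since 1−cos² = sin²).
ω* = 2/(1+0.018479) = 1.96371
At ω = 1.96371 every |λ(B_ω)| = ω−1, so ρ_SOR = 0.96371.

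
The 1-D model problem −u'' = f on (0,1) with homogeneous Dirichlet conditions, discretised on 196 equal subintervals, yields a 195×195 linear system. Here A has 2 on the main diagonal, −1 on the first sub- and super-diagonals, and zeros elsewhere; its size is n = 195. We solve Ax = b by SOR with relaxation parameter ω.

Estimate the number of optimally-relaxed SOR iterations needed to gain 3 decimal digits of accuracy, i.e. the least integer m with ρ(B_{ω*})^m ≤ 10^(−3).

m = 216

[ρ_J] n=195: ρ(B_J) = cos(π/(n+1)) = cos(π/196) = 0.9998715.
√(1−ρ_J²) = |sin(π/196)| = 0.0160278
So ω* = 2/1.0160278 = 1.9684501 (Young).
and ρ(B_{ω*}) = 1.9684501 − 1 = 0.9684501.
m ≥ 3·ln10 / (−ln 0.9684501) = 215.475; smallest integer m = 216.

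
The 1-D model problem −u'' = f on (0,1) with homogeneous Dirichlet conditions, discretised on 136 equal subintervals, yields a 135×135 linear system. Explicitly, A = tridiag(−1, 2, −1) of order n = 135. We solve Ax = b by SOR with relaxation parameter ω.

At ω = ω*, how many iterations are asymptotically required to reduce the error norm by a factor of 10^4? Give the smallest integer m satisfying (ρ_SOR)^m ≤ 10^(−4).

m = 200

B_J for the 135×135 system has eigenvalues cos(kπ/136); ρ_J = cos(π/136) = 0.9997332.
√(1 − cos²(π/136)) = sin(π/136) ≈ 0.0230979.
ω* = 2/(1 + 0.0230979) = 2/1.0230979 = 1.9548471.
At ω = 1.9548471 every |λ(B_ω)| = ω−1, so ρ_SOR = 0.9548471.
Need (0.9548471)^m ≤ 10^(−4): m ≥ 4·ln10/|ln 0.9548471| = 9.21034/0.0462041 = 199.340 ⇒ m = 200.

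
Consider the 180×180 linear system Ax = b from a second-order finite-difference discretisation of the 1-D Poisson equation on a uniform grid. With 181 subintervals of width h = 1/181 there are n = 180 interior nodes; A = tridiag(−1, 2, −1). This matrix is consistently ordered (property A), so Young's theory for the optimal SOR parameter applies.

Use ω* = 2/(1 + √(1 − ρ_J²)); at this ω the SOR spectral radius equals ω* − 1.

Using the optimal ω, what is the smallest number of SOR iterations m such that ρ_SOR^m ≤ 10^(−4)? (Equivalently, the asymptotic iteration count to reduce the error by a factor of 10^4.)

m = 266

ρ_J = max_k |cos(kπ/181)| = cos(π/181) = 0.9998494
root = sin(π/181) = 0.0173560  (since 1−cos² = sin²).
[ω*] 2 ÷ (1 + 0.0173560) = 2 ÷ 1.0173560 = 1.9658802.
ρ_SOR = ω* − 1 = 1.9658802 − 1 = 0.9658802.
ρ_SOR^m ≤ 10^(−4) ⇔ m ≥ 4·ln10/(−ln 0.9658802) = 9.21034/0.0347155 = 265.309; m = ⌈265.309⌉ = 266.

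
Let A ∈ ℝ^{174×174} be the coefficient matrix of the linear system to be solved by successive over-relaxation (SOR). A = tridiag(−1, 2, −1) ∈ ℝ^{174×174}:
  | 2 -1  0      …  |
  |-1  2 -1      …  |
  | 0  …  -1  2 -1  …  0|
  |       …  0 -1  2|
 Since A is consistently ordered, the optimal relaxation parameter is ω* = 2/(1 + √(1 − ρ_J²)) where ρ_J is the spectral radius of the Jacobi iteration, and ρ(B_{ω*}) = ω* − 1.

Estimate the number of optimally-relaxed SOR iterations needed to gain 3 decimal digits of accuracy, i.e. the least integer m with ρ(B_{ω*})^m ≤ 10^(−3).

ρ_J = max_k |cos(kπ/175)| = cos(π/175) = 0.9998389
1 − cos²(π/175) = sin²(π/175) ⇒ √(1−ρ_J²) = sin(π/175) = 0.0179510.
ω* = 2/(1+0.0179510) = 1.9647311
ρ_SOR = ω* − 1 = 1.9647311 − 1 = 0.9647311.
For 3 digits: m = 3·ln10 / (−ln 0.9647311) = 6.90776/0.0359059 = 192.385; round up → m = 193.

m = 193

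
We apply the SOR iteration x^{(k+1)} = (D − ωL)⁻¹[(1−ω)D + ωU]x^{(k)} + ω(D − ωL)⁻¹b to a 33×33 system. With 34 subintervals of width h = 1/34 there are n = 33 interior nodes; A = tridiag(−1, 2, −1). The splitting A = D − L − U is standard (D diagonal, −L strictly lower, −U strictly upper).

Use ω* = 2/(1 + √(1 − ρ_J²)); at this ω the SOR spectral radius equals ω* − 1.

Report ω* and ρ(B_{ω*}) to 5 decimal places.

ω* = 1.83105, ρ_SOR = 0.83105

n=33: λ(B_J) = 1 − λ(A)/2 = cos(kπ/34); k=1 gives ρ_J = 0.99573.
√(1 − cos²(π/34)) = sin(π/34) ≈ 0.092268.
ω* = 2 / (1 + 0.092268) = 2 / 1.092268 ≈ 1.83105.
ρ_SOR = ω* − 1 ≈ 0.83105.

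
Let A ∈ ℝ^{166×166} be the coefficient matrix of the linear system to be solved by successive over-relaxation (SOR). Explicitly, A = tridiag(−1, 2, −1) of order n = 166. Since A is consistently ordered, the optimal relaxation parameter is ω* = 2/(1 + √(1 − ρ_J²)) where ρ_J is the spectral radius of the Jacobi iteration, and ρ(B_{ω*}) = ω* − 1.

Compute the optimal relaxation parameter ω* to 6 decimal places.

ω* = 1.963073

spectrum of D⁻¹(L+U) = {cos(kπ/167) : 1≤k≤166}; ρ_J = cos(π/167) = 0.999823.
√(1 − cos²(π/167)) = sin(π/167) ≈ 0.0188108.
Young: ω* = 2/(1+√(1−ρ_J²)) = 2/(1+0.0188108) = 2/1.0188108 = 1.963073.
ρ_SOR = ω* − 1 = 1.963073 − 1 = 0.963073.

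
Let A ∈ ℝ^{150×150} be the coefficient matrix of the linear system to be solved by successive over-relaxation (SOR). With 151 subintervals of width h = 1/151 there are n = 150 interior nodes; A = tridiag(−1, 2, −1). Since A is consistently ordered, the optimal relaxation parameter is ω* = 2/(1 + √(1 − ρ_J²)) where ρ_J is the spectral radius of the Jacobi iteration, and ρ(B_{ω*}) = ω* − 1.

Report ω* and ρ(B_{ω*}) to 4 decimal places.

½·tridiag(1,0,1) at n=150: λ_k = cos(kπ/151); max |λ| at k=1 ⇒ ρ_J = cos(π/151) ≈ 0.9998.
root = sin(π/151) = 0.02080  (since 1−cos² = sin²).
ω* = 2 / (1 + 0.02080) = 2 / 1.02080 ≈ 1.9592.
Hence ρ(B_{ω*}) = 1.9592 − 1 = 0.9592.

ω* = 1.9592, ρ_SOR = 0.9592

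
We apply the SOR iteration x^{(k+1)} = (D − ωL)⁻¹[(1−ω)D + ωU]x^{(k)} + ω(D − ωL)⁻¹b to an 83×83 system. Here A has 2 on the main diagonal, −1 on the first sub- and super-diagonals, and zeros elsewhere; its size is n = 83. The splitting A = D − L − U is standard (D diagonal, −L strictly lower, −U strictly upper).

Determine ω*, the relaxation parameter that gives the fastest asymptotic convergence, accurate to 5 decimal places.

ω* = 1.92791

½·tridiag(1,0,1) at n=83: λ_k = cos(kπ/84); max |λ| at k=1 ⇒ ρ_J = cos(π/84) ≈ 0.99930.
√(1 − cos²(π/84)) = sin(π/84) ≈ 0.037391.
ω* = 2/(1 + 0.037391) = 2/1.037391 = 1.92791.
and ρ(B_{ω*}) = 1.92791 − 1 = 0.92791.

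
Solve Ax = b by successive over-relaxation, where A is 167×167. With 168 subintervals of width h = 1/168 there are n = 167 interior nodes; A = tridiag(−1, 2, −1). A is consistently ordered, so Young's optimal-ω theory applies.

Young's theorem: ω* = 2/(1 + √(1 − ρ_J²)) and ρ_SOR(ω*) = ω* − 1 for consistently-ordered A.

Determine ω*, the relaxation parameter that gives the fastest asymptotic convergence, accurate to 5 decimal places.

ω* = 1.96329

[ρ_J] n=167: ρ(B_J) = cos(π/(n+1)) = cos(π/168) = 0.99983.
√(1 − cos²(π/168)) = sin(π/168) ≈ 0.018699.
Then 2/(1+√(1−ρ_J²)) = 2/(1+0.018699); ω* = 2/1.018699 = 1.96329.
ρ_SOR = ω* − 1 = 1.96329 − 1 = 0.96329.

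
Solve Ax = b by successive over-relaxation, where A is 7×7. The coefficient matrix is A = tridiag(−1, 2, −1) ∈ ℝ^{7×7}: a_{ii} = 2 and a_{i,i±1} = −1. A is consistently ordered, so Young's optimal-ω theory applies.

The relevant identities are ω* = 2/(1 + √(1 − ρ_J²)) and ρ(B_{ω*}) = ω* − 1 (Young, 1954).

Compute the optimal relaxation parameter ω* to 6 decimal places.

[ρ_J] n=7: ρ(B_J) = cos(π/(n+1)) = cos(π/8) = 0.923880.
√(1 − cos²(π/8)) = sin(π/8) ≈ 0.3826834.
Young: ω* = 2/(1+√(1−ρ_J²)) = 2/(1+0.3826834) = 2/1.3826834 = 1.446463.
ρ_SOR = ω* − 1 ≈ 0.446463.

ω* = 1.446463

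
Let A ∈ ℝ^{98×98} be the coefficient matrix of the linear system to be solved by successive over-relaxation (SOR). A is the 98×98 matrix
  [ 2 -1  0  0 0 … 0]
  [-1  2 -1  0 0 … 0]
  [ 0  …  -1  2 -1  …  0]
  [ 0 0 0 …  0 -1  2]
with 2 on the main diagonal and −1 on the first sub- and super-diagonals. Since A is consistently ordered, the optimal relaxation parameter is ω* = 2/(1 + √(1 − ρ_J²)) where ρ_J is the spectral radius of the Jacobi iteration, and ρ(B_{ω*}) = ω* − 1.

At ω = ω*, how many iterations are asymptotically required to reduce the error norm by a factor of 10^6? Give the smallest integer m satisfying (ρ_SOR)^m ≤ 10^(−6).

n=98: λ(B_J) = 1 − λ(A)/2 = cos(kπ/99); k=1 gives ρ_J = 0.9994965.
root = sin(π/99) = 0.0317279  (since 1−cos² = sin²).
So ω* = 2/1.0317279 = 1.9384956 (Young).
and ρ(B_{ω*}) = 1.9384956 − 1 = 0.9384956.
ρ_SOR^m ≤ 10^(−6) ⇔ m ≥ 6·ln10/(−ln 0.9384956) = 13.8155/0.0634771 = 217.645; m = ⌈217.645⌉ = 218.

m = 218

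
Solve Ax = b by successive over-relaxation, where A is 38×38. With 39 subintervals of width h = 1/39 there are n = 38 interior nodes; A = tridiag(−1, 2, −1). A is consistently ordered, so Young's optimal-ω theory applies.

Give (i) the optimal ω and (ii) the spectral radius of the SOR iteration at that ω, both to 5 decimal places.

ω* = 1.85105, ρ_SOR = 0.85105

spectrum of D⁻¹(L+U) = {cos(kπ/39) : 1≤k≤38}; ρ_J = cos(π/39) = 0.99676.
√(1−ρ_J²) = |sin(π/39)| = 0.080467
Then 2/(1+√(1−ρ_J²)) = 2/(1+0.080467); ω* = 2/1.080467 = 1.85105.
ρ_SOR = ω* − 1 = 1.85105 − 1 = 0.85105.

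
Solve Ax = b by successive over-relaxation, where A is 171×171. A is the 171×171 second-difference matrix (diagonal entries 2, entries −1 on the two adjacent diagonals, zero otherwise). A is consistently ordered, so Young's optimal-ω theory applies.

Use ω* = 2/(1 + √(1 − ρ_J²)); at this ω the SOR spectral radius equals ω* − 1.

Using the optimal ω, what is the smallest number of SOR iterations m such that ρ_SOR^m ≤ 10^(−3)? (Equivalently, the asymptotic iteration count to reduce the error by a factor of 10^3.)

With n=171, ρ(Jacobi) = cos(π/172) = 0.9998332.
√(1 − cos²(π/172)) = sin(π/172) ≈ 0.0182641.
ω* = 2 / (1 + 0.0182641) = 2 / 1.0182641 ≈ 1.9641270.
[ρ_SOR] ω* − 1 = 0.9641270.
Need (0.9641270)^m ≤ 10^(−3): m ≥ 3·ln10/|ln 0.9641270| = 6.90776/0.0365323 = 189.086 ⇒ m = 190.

m = 190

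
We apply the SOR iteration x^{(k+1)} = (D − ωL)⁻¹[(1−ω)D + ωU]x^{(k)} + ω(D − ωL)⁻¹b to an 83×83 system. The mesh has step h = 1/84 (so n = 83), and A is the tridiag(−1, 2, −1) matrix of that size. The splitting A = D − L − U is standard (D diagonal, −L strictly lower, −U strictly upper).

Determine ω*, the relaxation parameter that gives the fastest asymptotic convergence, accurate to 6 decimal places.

ω* = 1.927913

B_J for the 83×83 system has eigenvalues cos(kπ/84); ρ_J = cos(π/84) = 0.999301.
√(1−ρ_J²) simplifies to sin(π/84) = 0.0373912.
ω* = 2 / (1 + 0.0373912) = 2 / 1.0373912 ≈ 1.927913.
[ρ_SOR] ω* − 1 = 0.927913.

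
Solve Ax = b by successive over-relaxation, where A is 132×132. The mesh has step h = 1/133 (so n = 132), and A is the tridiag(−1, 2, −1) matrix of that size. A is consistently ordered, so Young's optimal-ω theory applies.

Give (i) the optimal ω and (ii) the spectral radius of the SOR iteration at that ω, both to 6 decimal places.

[ρ_J] n=132: ρ(B_J) = cos(π/(n+1)) = cos(π/133) = 0.999721.
root = sin(π/133) = 0.0236188  (since 1−cos² = sin²).
So ω* = 2/1.0236188 = 1.953852 (Young).
Hence ρ(B_{ω*}) = 1.953852 − 1 = 0.953852.

ω* = 1.953852, ρ_SOR = 0.953852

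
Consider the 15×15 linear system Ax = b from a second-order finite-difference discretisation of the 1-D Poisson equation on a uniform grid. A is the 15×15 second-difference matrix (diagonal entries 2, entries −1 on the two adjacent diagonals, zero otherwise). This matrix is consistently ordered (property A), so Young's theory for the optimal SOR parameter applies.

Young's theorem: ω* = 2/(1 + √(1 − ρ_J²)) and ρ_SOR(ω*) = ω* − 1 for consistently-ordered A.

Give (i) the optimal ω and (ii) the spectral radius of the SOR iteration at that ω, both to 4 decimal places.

ω* = 1.6735, ρ_SOR = 0.6735

[ρ_J] n=15: ρ(B_J) = cos(π/(n+1)) = cos(π/16) = 0.9808.
root = sin(π/16) = 0.19509  (since 1−cos² = sin²).
Then 2/(1+√(1−ρ_J²)) = 2/(1+0.19509); ω* = 2/1.19509 = 1.6735.
[ρ_SOR] ω* − 1 = 0.6735.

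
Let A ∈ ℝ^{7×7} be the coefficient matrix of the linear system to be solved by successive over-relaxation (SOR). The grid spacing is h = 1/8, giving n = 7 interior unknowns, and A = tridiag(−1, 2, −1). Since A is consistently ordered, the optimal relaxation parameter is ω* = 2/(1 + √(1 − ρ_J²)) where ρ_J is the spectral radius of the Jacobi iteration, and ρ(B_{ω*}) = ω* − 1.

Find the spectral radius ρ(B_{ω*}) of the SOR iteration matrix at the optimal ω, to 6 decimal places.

B_J for the 7×7 system has eigenvalues cos(kπ/8); ρ_J = cos(π/8) = 0.923880.
1 − cos²(π/8) = sin²(π/8) ⇒ √(1−ρ_J²) = sin(π/8) = 0.3826834.
[ω*] 2 ÷ (1 + 0.3826834) = 2 ÷ 1.3826834 = 1.446463.
ρ_SOR = ω* − 1 = 1.446463 − 1 = 0.446463.

ρ_SOR = 0.446463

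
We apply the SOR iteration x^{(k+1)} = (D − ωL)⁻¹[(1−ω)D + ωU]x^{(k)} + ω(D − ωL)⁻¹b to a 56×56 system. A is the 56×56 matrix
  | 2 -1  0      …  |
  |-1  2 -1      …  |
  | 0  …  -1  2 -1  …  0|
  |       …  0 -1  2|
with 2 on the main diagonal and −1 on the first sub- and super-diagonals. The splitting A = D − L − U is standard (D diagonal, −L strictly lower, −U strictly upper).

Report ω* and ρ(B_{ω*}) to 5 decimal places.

ω* = 1.89558, ρ_SOR = 0.89558

ρ_J = max_k |cos(kπ/57)| = cos(π/57) = 0.99848
√(1 − cos²(π/57)) = sin(π/57) ≈ 0.055088.
ω* = 2 / (1 + 0.055088) = 2 / 1.055088 ≈ 1.89558.
ρ_SOR = ω* − 1 = 1.89558 − 1 = 0.89558.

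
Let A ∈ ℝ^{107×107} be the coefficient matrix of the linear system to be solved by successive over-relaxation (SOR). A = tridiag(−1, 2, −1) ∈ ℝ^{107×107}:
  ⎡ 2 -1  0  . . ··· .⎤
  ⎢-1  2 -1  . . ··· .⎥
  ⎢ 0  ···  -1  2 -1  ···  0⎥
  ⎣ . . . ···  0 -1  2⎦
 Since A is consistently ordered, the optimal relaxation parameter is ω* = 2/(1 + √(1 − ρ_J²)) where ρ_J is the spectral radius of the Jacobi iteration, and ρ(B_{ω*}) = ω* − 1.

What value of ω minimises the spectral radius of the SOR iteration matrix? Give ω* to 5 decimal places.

ω* = 1.94347

n=107: λ(B_J) = 1 − λ(A)/2 = cos(kπ/108); k=1 gives ρ_J = 0.99958.
root = sin(π/108) = 0.029085  (since 1−cos² = sin²).
[ω*] 2 ÷ (1 + 0.029085) = 2 ÷ 1.029085 = 1.94347.
Hence ρ(B_{ω*}) = 1.94347 − 1 = 0.94347.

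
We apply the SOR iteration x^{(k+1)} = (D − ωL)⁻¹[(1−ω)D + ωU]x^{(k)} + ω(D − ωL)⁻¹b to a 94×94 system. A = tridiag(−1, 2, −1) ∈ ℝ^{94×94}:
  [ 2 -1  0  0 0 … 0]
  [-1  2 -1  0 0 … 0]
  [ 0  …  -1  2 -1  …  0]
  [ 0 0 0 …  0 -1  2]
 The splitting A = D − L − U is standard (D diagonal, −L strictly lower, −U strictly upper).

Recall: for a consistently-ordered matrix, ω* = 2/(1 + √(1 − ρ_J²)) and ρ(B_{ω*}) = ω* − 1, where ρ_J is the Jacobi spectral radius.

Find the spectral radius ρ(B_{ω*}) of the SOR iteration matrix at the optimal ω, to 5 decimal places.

ρ_SOR = 0.93599

ρ_J = max_k |cos(kπ/95)| = cos(π/95) = 0.99945
root = sin(π/95) = 0.033063  (since 1−cos² = sin²).
So ω* = 2/1.033063 = 1.93599 (Young).
[ρ_SOR] ω* − 1 = 0.93599.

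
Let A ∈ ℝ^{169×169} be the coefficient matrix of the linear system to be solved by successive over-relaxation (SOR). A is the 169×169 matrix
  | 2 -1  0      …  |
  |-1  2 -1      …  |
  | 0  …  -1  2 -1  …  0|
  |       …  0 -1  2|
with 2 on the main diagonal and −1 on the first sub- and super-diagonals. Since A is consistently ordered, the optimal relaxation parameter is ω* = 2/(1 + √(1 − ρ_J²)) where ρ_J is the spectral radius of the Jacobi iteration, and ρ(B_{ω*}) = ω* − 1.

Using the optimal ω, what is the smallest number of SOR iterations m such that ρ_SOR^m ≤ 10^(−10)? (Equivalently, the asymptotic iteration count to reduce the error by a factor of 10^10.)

½·tridiag(1,0,1) at n=169: λ_k = cos(kπ/170); max |λ| at k=1 ⇒ ρ_J = cos(π/170) ≈ 0.9998293.
root = sin(π/170) = 0.0184789  (since 1−cos² = sin²).
ω* = 2 / (1 + 0.0184789) = 2 / 1.0184789 ≈ 1.9637127.
ρ_SOR = ω* − 1 ≈ 0.9637127.
(0.9637127)^m ≤ 10^{−10}  ⇒  m·ln(0.9637127) ≤ −10·ln10  ⇒  m ≥ 622.960  ⇒  m = 623

m = 623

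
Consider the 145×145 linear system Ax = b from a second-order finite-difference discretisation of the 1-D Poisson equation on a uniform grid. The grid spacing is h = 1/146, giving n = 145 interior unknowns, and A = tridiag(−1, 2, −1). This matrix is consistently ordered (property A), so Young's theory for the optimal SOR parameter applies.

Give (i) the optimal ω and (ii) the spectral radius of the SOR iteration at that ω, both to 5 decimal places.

With n=145, ρ(Jacobi) = cos(π/146) = 0.99977.
√(1 − cos²(π/146)) = sin(π/146) ≈ 0.021516.
ω* = 2 / (1 + 0.021516) = 2 / 1.021516 ≈ 1.95787.
ρ_SOR = ω* − 1 ≈ 0.95787.

ω* = 1.95787, ρ_SOR = 0.95787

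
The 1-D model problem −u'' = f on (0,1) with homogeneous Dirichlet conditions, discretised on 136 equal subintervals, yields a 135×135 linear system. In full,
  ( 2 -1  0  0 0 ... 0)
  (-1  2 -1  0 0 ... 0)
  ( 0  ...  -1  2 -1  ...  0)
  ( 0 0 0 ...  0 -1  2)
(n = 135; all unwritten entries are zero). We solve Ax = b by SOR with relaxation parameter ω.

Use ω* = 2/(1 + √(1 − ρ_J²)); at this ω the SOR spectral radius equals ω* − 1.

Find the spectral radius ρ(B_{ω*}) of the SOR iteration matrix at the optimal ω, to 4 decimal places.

ρ_SOR = 0.9548

ρ_J = max_k |cos(kπ/136)| = cos(π/136) = 0.9997
√(1 − cos²(π/136)) = sin(π/136) ≈ 0.02310.
[ω*] 2 ÷ (1 + 0.02310) = 2 ÷ 1.02310 = 1.9548.
At ω = 1.9548 every |λ(B_ω)| = ω−1, so ρ_SOR = 0.9548.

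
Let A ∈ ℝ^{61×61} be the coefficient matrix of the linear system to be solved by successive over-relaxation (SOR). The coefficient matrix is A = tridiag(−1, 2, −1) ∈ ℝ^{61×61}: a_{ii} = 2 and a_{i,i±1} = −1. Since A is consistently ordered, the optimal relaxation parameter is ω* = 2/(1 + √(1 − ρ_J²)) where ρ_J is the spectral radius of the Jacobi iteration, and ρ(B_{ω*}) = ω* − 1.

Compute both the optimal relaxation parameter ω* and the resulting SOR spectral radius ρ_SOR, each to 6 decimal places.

n=61: λ(B_J) = 1 − λ(A)/2 = cos(kπ/62); k=1 gives ρ_J = 0.998717.
1 − cos²(π/62) = sin²(π/62) ⇒ √(1−ρ_J²) = sin(π/62) = 0.0506492.
Then 2/(1+√(1−ρ_J²)) = 2/(1+0.0506492); ω* = 2/1.0506492 = 1.903585.
Hence ρ(B_{ω*}) = 1.903585 − 1 = 0.903585.

ω* = 1.903585, ρ_SOR = 0.903585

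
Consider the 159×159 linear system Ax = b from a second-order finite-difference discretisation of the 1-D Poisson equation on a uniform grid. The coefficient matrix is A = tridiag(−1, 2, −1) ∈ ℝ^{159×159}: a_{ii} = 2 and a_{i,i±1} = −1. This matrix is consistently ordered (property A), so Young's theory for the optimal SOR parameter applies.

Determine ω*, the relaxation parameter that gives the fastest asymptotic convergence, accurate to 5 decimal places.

ω* = 1.96149

B_J for the 159×159 system has eigenvalues cos(kπ/160); ρ_J = cos(π/160) = 0.99981.
root = sin(π/160) = 0.019634  (since 1−cos² = sin²).
So ω* = 2/1.019634 = 1.96149 (Young).
[ρ_SOR] ω* − 1 = 0.96149.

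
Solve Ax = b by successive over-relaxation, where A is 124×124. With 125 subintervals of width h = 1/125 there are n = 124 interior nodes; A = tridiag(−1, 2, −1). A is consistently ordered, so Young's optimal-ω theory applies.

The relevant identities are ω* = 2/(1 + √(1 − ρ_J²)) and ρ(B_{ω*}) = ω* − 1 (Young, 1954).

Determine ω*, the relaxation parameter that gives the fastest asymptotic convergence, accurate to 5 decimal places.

ω* = 1.95097

[ρ_J] n=124: ρ(B_J) = cos(π/(n+1)) = cos(π/125) = 0.99968.
√(1−ρ_J²) simplifies to sin(π/125) = 0.025130.
Young: ω* = 2/(1+√(1−ρ_J²)) = 2/(1+0.025130) = 2/1.025130 = 1.95097.
At ω = 1.95097 every |λ(B_ω)| = ω−1, so ρ_SOR = 0.95097.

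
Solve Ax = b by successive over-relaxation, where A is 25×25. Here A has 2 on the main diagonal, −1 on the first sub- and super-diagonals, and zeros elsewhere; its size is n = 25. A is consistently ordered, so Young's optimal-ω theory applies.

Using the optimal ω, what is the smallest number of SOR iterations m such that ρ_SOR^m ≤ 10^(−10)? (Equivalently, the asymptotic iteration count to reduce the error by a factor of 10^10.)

m = 96

With n=25, ρ(Jacobi) = cos(π/26) = 0.9927089.
1 − cos²(π/26) = sin²(π/26) ⇒ √(1−ρ_J²) = sin(π/26) = 0.1205367.
Then 2/(1+√(1−ρ_J²)) = 2/(1+0.1205367); ω* = 2/1.1205367 = 1.7848590.
ρ_SOR = ω* − 1 = 1.7848590 − 1 = 0.7848590.
m ≥ 10·ln10 / (−ln 0.7848590) = 95.050; smallest integer m = 96.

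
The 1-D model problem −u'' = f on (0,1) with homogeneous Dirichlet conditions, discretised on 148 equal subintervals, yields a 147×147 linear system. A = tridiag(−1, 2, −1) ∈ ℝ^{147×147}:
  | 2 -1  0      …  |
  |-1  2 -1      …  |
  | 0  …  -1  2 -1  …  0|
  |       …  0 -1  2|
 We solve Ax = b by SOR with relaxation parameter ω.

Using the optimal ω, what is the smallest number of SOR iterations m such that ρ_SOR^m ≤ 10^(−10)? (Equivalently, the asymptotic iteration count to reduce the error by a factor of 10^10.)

With n=147, ρ(Jacobi) = cos(π/148) = 0.9997747.
root = sin(π/148) = 0.0212254  (since 1−cos² = sin²).
ω* = 2/(1+0.0212254) = 1.9584315
ρ_SOR = ω* − 1 = 1.9584315 − 1 = 0.9584315.
(0.9584315)^m ≤ 10^{−10}  ⇒  m·ln(0.9584315) ≤ −10·ln10  ⇒  m ≥ 542.332  ⇒  m = 543

m = 543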